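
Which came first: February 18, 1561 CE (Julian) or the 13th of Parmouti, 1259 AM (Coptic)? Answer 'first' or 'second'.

second

First date → JDN 2291262; second date → JDN 2284736.
JDN 2284736 < JDN 2291262, so the second date is earlier.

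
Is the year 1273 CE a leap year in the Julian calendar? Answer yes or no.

1273 mod 4 = 1, so it is a common year in the Julian calendar.

no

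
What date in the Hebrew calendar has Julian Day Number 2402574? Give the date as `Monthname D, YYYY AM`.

The Gregorian equivalent of JDN 2402574 is 3 December 1865.
In the Hebrew calendar that day is Kislev 15, 5626 AM.

Kislev 15, 5626 AM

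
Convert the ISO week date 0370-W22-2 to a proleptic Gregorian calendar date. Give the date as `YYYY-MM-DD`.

0370-05-26

ISO week 1 of 370 is the week containing the first Thursday of 370.
Week 22, day 2 (Tuesday) lands on 0370-05-26.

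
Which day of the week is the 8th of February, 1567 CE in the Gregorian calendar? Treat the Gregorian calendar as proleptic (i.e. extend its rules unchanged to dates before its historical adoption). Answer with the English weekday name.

Wednesday

2293433 ≡ 2 (mod 7); counting from Monday = 0 gives Wednesday.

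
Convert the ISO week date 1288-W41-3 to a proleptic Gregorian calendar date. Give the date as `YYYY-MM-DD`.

ISO week 1 of 1288 is the week containing the first Thursday of 1288.
Week 41, day 3 (Wednesday) lands on 1288-10-06.

1288-10-06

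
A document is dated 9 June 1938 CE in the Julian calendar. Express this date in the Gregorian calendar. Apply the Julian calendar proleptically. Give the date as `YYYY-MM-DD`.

At this point the Julian calendar is 13 days behind the Gregorian.
9 June 1938 Julian + 13 days → 22 June 1938 Gregorian.

1938-06-22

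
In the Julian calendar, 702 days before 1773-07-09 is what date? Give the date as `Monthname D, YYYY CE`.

August 7, 1771 CE

JDN of 1773-07-09 = 2368836.
2368836 − 702 = 2368134.
JDN 2368134 in the Julian calendar is August 7, 1771 CE.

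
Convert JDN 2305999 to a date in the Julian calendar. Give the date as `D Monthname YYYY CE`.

25 June 1601 CE

JDN 2305999 is 5 July 1601 in the Gregorian calendar.
In the Julian calendar that day is 25 June 1601 CE.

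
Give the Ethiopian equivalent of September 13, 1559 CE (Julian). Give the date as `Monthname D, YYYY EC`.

Meskerem 15, 1552 EC

Julian Day Number of the source date = 2290738.
Converting JDN 2290738 to the Ethiopian calendar gives 15 Meskerem 1552 EC.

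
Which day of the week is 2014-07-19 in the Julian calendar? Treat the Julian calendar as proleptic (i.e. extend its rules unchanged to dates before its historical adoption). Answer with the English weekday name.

This is JDN 2456871 (1 August 2014 Gregorian).
JDN 2456871 mod 7 = 4, and JDN 0 was a Monday, so this is a Friday.

Friday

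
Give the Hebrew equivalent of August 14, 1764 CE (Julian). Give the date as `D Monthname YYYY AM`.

27 Av 5524 AM

Both dates share Julian Day Number 2365585; in the Hebrew calendar that is 27 Av 5524 AM.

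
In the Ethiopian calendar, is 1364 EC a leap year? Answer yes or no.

1364 mod 4 = 0; in the Ethiopian calendar a year is leap when year mod 4 = 3, so it is a common year.

no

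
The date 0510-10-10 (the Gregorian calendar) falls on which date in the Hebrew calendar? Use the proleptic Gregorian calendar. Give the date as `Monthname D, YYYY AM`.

Both dates share Julian Day Number 1907616; in the Hebrew calendar that is 19 Tishrei 4271 AM.

Tishrei 19, 4271 AM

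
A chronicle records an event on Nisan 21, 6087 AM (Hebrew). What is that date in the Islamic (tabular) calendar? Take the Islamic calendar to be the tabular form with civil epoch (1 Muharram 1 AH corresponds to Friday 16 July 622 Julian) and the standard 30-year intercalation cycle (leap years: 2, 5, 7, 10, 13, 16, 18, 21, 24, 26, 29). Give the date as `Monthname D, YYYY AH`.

Julian Day Number of the source date = 2571081.
Converting JDN 2571081 to the tabular Islamic calendar gives 20 Muharram 1758 AH.

Muharram 20, 1758 AH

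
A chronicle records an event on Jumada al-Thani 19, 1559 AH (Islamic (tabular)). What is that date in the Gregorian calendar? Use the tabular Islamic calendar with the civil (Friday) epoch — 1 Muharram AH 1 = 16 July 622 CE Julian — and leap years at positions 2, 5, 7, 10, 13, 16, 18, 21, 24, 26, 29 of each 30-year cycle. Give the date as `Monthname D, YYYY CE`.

Both dates share Julian Day Number 2500709; in the Gregorian calendar that is 10 August 2134 CE.

August 10, 2134 CE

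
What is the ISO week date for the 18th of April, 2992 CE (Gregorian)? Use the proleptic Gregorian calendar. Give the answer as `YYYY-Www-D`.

2992-W16-3

The weekday is Wednesday (ISO weekday 3).
That Wednesday belongs to ISO week 16 of ISO year 2992.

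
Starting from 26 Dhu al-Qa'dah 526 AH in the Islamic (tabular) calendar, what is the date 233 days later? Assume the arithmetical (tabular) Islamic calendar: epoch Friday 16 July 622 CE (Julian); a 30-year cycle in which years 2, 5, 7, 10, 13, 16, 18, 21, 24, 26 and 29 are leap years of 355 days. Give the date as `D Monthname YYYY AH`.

22 Rajab 527 AH

JDN of 26 Dhu al-Qa'dah 526 AH = 2134802.
2134802 + 233 = 2135035.
JDN 2135035 in the tabular Islamic calendar is 22 Rajab 527 AH.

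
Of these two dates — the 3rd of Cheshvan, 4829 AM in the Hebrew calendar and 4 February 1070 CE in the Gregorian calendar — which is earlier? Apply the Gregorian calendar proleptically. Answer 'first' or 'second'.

first

First date → JDN 2111421; second date → JDN 2111904.
JDN 2111421 < JDN 2111904, so the first date is earlier.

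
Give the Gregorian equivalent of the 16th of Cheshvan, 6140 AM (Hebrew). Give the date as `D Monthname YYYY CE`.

28 October 2379 CE

Both dates share Julian Day Number 2590272; in the Gregorian calendar that is 28 October 2379 CE.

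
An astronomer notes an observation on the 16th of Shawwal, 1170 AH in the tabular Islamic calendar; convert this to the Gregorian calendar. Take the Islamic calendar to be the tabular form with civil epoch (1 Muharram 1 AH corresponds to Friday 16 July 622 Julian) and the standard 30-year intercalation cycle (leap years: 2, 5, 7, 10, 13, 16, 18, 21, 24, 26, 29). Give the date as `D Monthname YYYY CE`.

Julian Day Number of the source date = 2362976.
Converting JDN 2362976 to the Gregorian calendar gives 4 July 1757 CE.

4 July 1757 CE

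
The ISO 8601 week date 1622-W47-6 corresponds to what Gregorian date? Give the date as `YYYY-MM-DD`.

ISO week 1 of 1622 is the week containing the first Thursday of 1622.
Week 47, day 6 (Saturday) lands on 1622-11-26.

1622-11-26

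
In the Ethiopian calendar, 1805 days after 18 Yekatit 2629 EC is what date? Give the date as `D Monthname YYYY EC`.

Counting 1805 days forward from JDN 2684265 reaches JDN 2686070, which is 27 Tir 2634 EC.

27 Tir 2634 EC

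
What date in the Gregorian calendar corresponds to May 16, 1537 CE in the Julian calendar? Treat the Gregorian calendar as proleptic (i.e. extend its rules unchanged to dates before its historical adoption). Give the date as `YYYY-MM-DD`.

For dates in this range the Gregorian date is 10 days ahead of the Julian.
16 May 1537 Julian + 10 days → 26 May 1537 Gregorian.

1537-05-26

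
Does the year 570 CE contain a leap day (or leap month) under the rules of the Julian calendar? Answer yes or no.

570 mod 4 = 2, so it is a common year in the Julian calendar.

no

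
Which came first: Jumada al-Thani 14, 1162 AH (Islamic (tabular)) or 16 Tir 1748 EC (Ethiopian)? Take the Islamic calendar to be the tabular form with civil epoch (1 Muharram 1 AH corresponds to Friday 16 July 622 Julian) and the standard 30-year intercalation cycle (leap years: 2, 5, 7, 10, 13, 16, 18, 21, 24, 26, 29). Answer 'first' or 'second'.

The two dates have Julian Day Numbers 2360021 and 2362448 respectively.
Since 2360021 < 2362448, the first date comes first.

first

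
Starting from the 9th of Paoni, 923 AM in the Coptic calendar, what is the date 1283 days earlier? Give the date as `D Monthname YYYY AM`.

Counting 1283 days back from JDN 2162068 reaches JDN 2160785, which is 1 Koiak 920 AM.

1 Koiak 920 AM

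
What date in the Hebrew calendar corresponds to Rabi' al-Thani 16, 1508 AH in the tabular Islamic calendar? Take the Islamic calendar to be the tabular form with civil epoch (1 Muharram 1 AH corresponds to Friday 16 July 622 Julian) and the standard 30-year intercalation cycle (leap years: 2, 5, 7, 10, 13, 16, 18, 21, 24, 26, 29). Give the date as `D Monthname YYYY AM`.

17 Kislev 5845 AM

Julian Day Number of the source date = 2482575.
Converting JDN 2482575 to the Hebrew calendar gives 17 Kislev 5845 AM.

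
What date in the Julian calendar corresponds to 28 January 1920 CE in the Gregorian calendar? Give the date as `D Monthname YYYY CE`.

15 January 1920 CE

For dates in this range the Gregorian date is 13 days ahead of the Julian.
28 January 1920 Gregorian − 13 days → 15 January 1920 Julian.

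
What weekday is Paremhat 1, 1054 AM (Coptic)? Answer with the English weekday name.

In the proleptic Gregorian calendar this is 5 March 1338 (JDN 2209818).
2209818 ≡ 2 (mod 7); counting from Monday = 0 gives Wednesday.

Wednesday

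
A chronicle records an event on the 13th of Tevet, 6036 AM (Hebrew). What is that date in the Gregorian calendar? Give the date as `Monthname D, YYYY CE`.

Julian Day Number of the source date = 2552351.
Converting JDN 2552351 to the Gregorian calendar gives 31 December 2275 CE.

December 31, 2275 CE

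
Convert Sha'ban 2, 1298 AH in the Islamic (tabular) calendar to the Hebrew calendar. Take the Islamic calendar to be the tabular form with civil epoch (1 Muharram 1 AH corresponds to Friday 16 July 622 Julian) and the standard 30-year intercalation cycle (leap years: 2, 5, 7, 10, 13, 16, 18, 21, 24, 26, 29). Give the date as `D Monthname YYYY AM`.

3 Tammuz 5641 AM

Julian Day Number of the source date = 2408262.
Converting JDN 2408262 to the Hebrew calendar gives 3 Tammuz 5641 AM.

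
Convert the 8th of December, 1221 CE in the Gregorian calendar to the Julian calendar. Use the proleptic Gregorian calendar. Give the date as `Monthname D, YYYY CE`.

The Julian–Gregorian offset here is 7 days (Julian trailing).
8 December 1221 Gregorian − 7 days → 1 December 1221 Julian.

December 1, 1221 CE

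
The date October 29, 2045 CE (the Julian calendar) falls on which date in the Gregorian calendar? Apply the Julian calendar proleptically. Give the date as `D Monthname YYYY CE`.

At this point the Julian calendar is 13 days behind the Gregorian.
29 October 2045 Julian + 13 days → 11 November 2045 Gregorian.

11 November 2045 CE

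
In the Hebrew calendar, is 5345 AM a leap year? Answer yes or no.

Hebrew year 5345 is year 6 of its 19-year Metonic cycle; leap years are at positions 3, 6, 8, 11, 14, 17, 19, so it is a leap year (13 months).

yes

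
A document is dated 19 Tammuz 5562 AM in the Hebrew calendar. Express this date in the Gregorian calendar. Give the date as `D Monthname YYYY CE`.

19 July 1802 CE

Both dates share Julian Day Number 2379426; in the Gregorian calendar that is 19 July 1802 CE.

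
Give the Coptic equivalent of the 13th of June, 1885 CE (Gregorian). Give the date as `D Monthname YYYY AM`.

Julian Day Number of the source date = 2409706.
Converting JDN 2409706 to the Coptic calendar gives 7 Paoni 1601 AM.

7 Paoni 1601 AM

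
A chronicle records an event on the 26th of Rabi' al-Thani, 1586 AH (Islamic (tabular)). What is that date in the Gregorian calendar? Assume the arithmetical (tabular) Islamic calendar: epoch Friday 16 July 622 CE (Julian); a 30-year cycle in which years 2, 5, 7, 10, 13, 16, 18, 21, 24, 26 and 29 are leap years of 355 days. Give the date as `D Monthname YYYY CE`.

Julian Day Number of the source date = 2510225.
Converting JDN 2510225 to the Gregorian calendar gives 29 August 2160 CE.

29 August 2160 CE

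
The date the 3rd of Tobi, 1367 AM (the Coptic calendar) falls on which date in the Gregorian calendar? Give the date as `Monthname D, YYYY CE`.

Both dates share Julian Day Number 2324083; in the Gregorian calendar that is 8 January 1651 CE.

January 8, 1651 CE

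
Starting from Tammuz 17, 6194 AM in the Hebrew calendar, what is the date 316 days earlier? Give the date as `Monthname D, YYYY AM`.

Elul 27, 6193 AM

The starting date is JDN 2610266; 2610266 − 316 = 2609950.
JDN 2609950 corresponds to Elul 27, 6193 AM.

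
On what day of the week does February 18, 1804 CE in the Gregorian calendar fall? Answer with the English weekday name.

2380005 ≡ 5 (mod 7); counting from Monday = 0 gives Saturday.

Saturday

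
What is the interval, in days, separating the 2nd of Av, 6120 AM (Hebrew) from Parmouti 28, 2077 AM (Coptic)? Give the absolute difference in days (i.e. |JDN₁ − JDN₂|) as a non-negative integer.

First date → JDN 2583229; second date → JDN 2583526.
The interval is |2583229 − 2583526| = 297 days.

297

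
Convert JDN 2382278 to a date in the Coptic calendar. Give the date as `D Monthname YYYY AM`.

3 Pashons 1526 AM

The Gregorian equivalent of JDN 2382278 is 10 May 1810.
In the Coptic calendar that day is 3 Pashons 1526 AM.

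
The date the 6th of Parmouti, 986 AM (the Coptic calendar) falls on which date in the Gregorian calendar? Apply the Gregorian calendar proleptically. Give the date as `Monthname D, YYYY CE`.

April 8, 1270 CE

Julian Day Number of the source date = 2185016.
Converting JDN 2185016 to the Gregorian calendar gives 8 April 1270 CE.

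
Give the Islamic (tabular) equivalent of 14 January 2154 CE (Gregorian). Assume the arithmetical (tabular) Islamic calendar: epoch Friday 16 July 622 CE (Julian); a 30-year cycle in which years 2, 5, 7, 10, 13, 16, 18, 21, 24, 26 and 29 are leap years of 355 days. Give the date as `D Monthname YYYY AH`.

28 Jumada al-Thani 1579 AH

Julian Day Number of the source date = 2507806.
Converting JDN 2507806 to the tabular Islamic calendar gives 28 Jumada al-Thani 1579 AH.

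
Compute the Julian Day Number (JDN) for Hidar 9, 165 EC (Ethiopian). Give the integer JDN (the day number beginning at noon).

Equivalently 4 November 172 (proleptic Gregorian).
JDN 2400001 is 17 November 1858 CE (Gregorian), MJD 0; the target day is −615811 days from there, so JDN = 1784190.

1784190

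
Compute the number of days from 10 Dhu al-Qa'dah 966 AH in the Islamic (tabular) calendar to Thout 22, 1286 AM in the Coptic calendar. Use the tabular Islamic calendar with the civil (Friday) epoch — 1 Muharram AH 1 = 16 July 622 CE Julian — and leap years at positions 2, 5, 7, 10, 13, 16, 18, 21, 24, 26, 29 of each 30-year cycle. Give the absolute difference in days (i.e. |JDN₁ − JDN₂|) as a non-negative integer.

JDN of the first date = 2290708.
JDN of the second date = 2294397.
|2294397 − 2290708| = 3689.

3689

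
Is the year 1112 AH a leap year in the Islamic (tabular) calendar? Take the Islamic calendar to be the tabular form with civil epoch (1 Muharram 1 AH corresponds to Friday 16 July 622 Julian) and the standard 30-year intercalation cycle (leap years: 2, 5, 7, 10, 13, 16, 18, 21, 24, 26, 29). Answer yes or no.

Year 1112 AH is year 2 of its 30-year cycle; leap positions are 2, 5, 7, 10, 13, 16, 18, 21, 24, 26, 29, so it is a leap year (355 days).

yes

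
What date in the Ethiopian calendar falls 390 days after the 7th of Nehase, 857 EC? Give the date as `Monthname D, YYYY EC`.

Counting 390 days forward from JDN 2037211 reaches JDN 2037601, which is Pagume 2, 858 EC.

Pagume 2, 858 EC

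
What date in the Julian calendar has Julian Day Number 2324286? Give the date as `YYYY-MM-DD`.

The Gregorian equivalent of JDN 2324286 is 30 July 1651.
In the Julian calendar that day is 1651-07-20.

1651-07-20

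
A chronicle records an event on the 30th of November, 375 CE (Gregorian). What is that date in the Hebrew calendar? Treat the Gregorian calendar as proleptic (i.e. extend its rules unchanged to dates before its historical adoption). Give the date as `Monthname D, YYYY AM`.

Julian Day Number of the source date = 1858359.
Converting JDN 1858359 to the Hebrew calendar gives 19 Kislev 4136 AM.

Kislev 19, 4136 AM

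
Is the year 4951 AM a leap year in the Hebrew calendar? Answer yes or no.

Hebrew year 4951 is year 11 of its 19-year Metonic cycle; leap years are at positions 3, 6, 8, 11, 14, 17, 19, so it is a leap year (13 months).

yes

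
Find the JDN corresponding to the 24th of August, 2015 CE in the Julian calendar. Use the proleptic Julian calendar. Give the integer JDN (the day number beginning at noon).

2457272

In the Gregorian calendar the same day is 6 September 2015.
JDN 2400001 is 17 November 1858 CE (Gregorian), MJD 0; the target day is +57271 days from there, so JDN = 2457272.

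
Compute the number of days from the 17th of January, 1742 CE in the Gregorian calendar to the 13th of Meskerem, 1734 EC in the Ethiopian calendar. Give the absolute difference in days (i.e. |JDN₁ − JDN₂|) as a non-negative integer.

118

First date → JDN 2357329; second date → JDN 2357211.
The interval is |2357329 − 2357211| = 118 days.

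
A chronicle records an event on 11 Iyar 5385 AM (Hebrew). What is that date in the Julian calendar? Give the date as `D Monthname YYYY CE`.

8 May 1625 CE

The source date corresponds to 18 May 1625 in the Gregorian calendar (JDN 2314717).
That day falls on 8 May 1625 CE in the Julian calendar.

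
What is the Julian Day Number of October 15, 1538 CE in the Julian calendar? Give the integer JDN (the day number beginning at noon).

Equivalently 25 October 1538 (proleptic Gregorian).
JDN 2299161 is 15 October 1582 CE (Gregorian); the target day is −16061 days from there, so JDN = 2283100.

2283100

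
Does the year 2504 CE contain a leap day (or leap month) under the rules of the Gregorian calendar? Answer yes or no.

2504 is divisible by 4 and not by 100, so it is a leap year.

yes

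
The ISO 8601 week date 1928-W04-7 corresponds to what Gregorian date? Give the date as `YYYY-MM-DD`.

1928-01-29

ISO week 1 of 1928 is the week containing the first Thursday of 1928.
Week 4, day 7 (Sunday) lands on 1928-01-29.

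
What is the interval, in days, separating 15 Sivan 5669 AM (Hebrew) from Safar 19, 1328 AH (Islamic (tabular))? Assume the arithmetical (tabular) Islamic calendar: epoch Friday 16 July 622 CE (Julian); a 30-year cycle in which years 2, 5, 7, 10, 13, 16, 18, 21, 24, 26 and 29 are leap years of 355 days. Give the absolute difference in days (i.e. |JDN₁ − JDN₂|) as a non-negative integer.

271

First date → JDN 2418462; second date → JDN 2418733.
The interval is |2418462 − 2418733| = 271 days.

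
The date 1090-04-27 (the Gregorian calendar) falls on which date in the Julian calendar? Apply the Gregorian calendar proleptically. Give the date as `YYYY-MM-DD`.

For dates in this range the Gregorian date is 6 days ahead of the Julian.
27 April 1090 Gregorian − 6 days → 21 April 1090 Julian.

1090-04-21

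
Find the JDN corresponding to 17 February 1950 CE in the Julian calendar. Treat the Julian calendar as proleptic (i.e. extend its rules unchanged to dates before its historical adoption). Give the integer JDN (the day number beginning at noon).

Equivalently 2 March 1950 (Gregorian).
JDN 2299161 is 15 October 1582 CE (Gregorian); the target day is +134182 days from there, so JDN = 2433343.

2433343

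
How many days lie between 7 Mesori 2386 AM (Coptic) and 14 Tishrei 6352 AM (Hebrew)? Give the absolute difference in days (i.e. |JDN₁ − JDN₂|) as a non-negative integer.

28818

First date → JDN 2696487; second date → JDN 2667669.
The interval is |2696487 − 2667669| = 28818 days.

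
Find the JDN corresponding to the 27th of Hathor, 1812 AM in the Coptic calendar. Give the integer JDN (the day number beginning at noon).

In the Gregorian calendar the same day is 7 December 2095.
JDN 2451545 is 1 January 2000 CE (Gregorian); the target day is +35039 days from there, so JDN = 2486584.

2486584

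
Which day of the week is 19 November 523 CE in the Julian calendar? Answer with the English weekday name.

Equivalently 21 November 523 Gregorian, JDN 1912406.
JDN 1912406 mod 7 = 6, and JDN 0 was a Monday, so this is a Sunday.

Sunday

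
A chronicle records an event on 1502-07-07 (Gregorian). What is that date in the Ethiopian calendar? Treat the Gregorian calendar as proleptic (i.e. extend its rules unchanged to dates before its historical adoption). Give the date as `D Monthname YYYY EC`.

Julian Day Number of the source date = 2269841.
Converting JDN 2269841 to the Ethiopian calendar gives 3 Hamle 1494 EC.

3 Hamle 1494 EC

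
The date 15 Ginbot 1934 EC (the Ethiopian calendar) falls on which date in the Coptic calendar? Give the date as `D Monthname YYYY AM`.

15 Pashons 1658 AM

The source date corresponds to 23 May 1942 in the Gregorian calendar (JDN 2430503).
That day falls on 15 Pashons 1658 AM in the Coptic calendar.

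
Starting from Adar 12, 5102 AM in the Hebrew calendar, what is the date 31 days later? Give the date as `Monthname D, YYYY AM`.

JDN of Adar 12, 5102 AM = 2211273.
2211273 + 31 = 2211304.
JDN 2211304 in the Hebrew calendar is Nisan 14, 5102 AM.

Nisan 14, 5102 AM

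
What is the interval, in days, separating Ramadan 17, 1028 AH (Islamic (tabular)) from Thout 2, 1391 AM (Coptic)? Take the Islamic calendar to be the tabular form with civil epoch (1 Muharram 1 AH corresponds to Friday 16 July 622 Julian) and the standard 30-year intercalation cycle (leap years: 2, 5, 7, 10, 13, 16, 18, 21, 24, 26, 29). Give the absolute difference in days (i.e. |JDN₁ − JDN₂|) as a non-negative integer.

First date → JDN 2312627; second date → JDN 2332728.
The interval is |2312627 − 2332728| = 20101 days.

20101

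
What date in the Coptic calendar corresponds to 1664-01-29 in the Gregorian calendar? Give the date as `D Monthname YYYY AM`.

Both dates share Julian Day Number 2328852; in the Coptic calendar that is 23 Tobi 1380 AM.

23 Tobi 1380 AM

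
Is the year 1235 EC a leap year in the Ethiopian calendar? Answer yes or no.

yes

1235 mod 4 = 3; in the Ethiopian calendar a year is leap when year mod 4 = 3, so it is a leap year.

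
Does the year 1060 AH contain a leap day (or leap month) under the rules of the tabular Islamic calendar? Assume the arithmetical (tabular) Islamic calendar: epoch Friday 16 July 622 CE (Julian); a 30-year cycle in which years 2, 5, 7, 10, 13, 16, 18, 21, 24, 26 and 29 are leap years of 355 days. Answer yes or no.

Year 1060 AH is year 10 of its 30-year cycle; leap positions are 2, 5, 7, 10, 13, 16, 18, 21, 24, 26, 29, so it is a leap year (355 days).

yes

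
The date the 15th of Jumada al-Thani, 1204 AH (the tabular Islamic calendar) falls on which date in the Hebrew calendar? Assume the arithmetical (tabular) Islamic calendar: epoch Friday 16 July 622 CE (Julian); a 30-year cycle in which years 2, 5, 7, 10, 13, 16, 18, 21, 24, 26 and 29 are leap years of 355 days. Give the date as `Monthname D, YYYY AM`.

Both dates share Julian Day Number 2374905; in the Hebrew calendar that is 16 Adar 5550 AM.

Adar 16, 5550 AM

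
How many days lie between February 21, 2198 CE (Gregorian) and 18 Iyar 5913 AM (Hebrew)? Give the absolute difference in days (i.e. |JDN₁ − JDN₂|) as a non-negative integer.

16355

JDN of the first date = 2523915.
JDN of the second date = 2507560.
|2507560 − 2523915| = 16355.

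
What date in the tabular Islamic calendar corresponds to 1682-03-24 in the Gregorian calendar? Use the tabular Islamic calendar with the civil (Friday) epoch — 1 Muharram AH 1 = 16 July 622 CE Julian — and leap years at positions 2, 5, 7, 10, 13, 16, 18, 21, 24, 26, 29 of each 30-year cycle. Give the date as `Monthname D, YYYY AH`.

Rabi' al-Awwal 15, 1093 AH

Julian Day Number of the source date = 2335481.
Converting JDN 2335481 to the tabular Islamic calendar gives 15 Rabi' al-Awwal 1093 AH.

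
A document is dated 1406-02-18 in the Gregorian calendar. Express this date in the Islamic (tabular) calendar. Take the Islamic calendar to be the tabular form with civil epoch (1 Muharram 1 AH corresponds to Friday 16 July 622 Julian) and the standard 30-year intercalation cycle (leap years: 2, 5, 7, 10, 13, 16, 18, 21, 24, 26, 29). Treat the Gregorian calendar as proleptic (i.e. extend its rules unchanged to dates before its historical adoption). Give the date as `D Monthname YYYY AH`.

19 Sha'ban 808 AH

Both dates share Julian Day Number 2234639; in the tabular Islamic calendar that is 19 Sha'ban 808 AH.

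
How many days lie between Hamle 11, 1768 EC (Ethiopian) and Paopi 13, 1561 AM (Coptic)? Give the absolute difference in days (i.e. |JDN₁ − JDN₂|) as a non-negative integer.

First date → JDN 2369928; second date → JDN 2394862.
The interval is |2369928 − 2394862| = 24934 days.

24934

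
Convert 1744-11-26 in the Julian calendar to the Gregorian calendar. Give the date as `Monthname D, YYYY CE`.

December 7, 1744 CE

For dates in this range the Gregorian date is 11 days ahead of the Julian.
26 November 1744 Julian + 11 days → 7 December 1744 Gregorian.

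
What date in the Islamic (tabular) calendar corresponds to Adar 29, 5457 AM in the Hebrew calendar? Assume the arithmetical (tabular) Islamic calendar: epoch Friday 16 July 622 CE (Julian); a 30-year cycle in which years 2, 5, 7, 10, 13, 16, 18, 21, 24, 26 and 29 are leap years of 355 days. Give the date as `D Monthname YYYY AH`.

The source date corresponds to 22 March 1697 in the Gregorian calendar (JDN 2340958).
That day falls on 28 Sha'ban 1108 AH in the tabular Islamic calendar.

28 Sha'ban 1108 AH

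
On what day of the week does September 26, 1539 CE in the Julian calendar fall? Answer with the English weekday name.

Friday

This is JDN 2283446 (6 October 1539 Gregorian).
2283446 ≡ 4 (mod 7); counting from Monday = 0 gives Friday.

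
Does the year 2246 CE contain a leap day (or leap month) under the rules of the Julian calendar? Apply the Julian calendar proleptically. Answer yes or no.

2246 mod 4 = 2, so it is a common year in the Julian calendar.

no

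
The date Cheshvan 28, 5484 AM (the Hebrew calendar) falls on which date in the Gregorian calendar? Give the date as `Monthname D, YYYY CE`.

November 26, 1723 CE

Julian Day Number of the source date = 2350702.
Converting JDN 2350702 to the Gregorian calendar gives 26 November 1723 CE.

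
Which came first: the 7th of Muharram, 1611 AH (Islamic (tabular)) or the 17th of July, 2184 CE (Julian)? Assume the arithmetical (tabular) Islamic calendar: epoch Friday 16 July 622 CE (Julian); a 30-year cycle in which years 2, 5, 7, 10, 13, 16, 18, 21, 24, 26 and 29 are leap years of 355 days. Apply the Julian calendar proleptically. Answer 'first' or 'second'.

First date → JDN 2518976; second date → JDN 2518962.
JDN 2518962 < JDN 2518976, so the second date is earlier.

second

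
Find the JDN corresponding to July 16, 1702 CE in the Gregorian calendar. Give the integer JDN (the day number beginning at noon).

JDN 2451545 is 1 January 2000 CE (Gregorian); the target day is −108646 days from there, so JDN = 2342899.

2342899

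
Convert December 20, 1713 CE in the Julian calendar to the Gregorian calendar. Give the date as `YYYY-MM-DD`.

1713-12-31

For dates in this range the Gregorian date is 11 days ahead of the Julian.
20 December 1713 Julian + 11 days → 31 December 1713 Gregorian.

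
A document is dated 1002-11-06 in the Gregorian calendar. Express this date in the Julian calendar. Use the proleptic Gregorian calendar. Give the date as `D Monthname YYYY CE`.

For dates in this range the Gregorian date is 6 days ahead of the Julian.
6 November 1002 Gregorian − 6 days → 31 October 1002 Julian.

31 October 1002 CE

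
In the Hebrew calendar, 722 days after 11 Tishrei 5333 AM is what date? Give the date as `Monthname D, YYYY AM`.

The starting date is JDN 2295492; 2295492 + 722 = 2296214.
JDN 2296214 corresponds to Elul 24, 5334 AM.

Elul 24, 5334 AM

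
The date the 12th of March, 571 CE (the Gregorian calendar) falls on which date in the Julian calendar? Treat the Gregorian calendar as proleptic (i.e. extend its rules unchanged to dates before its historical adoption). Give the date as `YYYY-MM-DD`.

0571-03-10

For dates in this range the Gregorian date is 2 days ahead of the Julian.
12 March 571 Gregorian − 2 days → 10 March 571 Julian.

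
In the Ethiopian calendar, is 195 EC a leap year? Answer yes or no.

yes

195 mod 4 = 3; in the Ethiopian calendar a year is leap when year mod 4 = 3, so it is a leap year.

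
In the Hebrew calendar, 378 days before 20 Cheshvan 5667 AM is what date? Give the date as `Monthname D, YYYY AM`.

JDN of 20 Cheshvan 5667 AM = 2417523.
2417523 − 378 = 2417145.
JDN 2417145 in the Hebrew calendar is Tishrei 27, 5666 AM.

Tishrei 27, 5666 AM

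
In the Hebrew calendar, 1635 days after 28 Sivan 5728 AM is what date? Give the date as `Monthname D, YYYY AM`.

Tevet 10, 5733 AM

The starting date is JDN 2440032; 2440032 + 1635 = 2441667.
JDN 2441667 corresponds to Tevet 10, 5733 AM.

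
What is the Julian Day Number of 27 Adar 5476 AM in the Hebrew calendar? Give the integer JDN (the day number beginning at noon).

2347896

Equivalently 21 March 1716 (Gregorian).
JDN 2299161 is 15 October 1582 CE (Gregorian); the target day is +48735 days from there, so JDN = 2347896.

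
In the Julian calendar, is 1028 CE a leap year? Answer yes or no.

yes

1028 mod 4 = 0, so it is a leap year in the Julian calendar.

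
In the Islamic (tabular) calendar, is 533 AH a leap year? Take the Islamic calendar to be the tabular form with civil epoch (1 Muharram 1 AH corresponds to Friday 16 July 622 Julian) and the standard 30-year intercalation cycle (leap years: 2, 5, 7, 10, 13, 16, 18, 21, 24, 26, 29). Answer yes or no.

Year 533 AH is year 23 of its 30-year cycle; leap positions are 2, 5, 7, 10, 13, 16, 18, 21, 24, 26, 29, so it is a common year (354 days).

no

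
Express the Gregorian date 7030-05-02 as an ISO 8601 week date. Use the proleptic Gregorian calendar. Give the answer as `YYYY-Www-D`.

7030-W17-7

The weekday is Sunday (ISO weekday 7).
That Sunday belongs to ISO week 17 of ISO year 7030.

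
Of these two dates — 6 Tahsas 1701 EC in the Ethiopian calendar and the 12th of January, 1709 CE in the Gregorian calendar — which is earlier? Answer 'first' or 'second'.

The two dates have Julian Day Numbers 2345241 and 2345271 respectively.
Since 2345241 < 2345271, the first date comes first.

first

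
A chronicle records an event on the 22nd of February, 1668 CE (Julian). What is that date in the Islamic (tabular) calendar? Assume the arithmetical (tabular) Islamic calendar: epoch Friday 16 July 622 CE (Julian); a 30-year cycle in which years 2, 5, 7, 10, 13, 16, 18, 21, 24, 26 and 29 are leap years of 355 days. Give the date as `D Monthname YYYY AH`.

Both dates share Julian Day Number 2330347; in the tabular Islamic calendar that is 19 Ramadan 1078 AH.

19 Ramadan 1078 AH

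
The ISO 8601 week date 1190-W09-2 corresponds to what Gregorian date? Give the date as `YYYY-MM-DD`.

ISO week 1 of 1190 is the week containing the first Thursday of 1190.
Week 9, day 2 (Tuesday) lands on 1190-02-27.

1190-02-27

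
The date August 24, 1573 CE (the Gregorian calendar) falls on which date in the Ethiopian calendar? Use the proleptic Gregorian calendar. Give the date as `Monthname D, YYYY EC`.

Nehase 21, 1565 EC

Julian Day Number of the source date = 2295822.
Converting JDN 2295822 to the Ethiopian calendar gives 21 Nehase 1565 EC.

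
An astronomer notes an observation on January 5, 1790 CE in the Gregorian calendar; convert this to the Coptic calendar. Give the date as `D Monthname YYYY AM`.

Julian Day Number of the source date = 2374849.
Converting JDN 2374849 to the Coptic calendar gives 29 Koiak 1506 AM.

29 Koiak 1506 AM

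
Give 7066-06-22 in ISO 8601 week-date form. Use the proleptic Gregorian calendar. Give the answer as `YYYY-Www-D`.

The weekday is Friday (ISO weekday 5).
That Friday belongs to ISO week 25 of ISO year 7066.

7066-W25-5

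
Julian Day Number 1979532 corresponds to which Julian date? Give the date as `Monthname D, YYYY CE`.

August 31, 707 CE

JDN 1979532 is 4 September 707 in the proleptic Gregorian calendar.
In the Julian calendar that day is August 31, 707 CE.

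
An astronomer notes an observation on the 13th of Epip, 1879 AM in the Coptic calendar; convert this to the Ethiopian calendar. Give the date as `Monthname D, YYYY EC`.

Julian Day Number of the source date = 2511281.
Converting JDN 2511281 to the Ethiopian calendar gives 13 Hamle 2155 EC.

Hamle 13, 2155 EC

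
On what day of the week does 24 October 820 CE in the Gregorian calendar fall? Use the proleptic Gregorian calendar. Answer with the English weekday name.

2020856 ≡ 5 (mod 7); counting from Monday = 0 gives Saturday.

Saturday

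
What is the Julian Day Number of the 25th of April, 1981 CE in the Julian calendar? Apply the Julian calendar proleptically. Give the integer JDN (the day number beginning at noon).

2444733

Equivalently 8 May 1981 (Gregorian).
JDN 2451545 is 1 January 2000 CE (Gregorian); the target day is −6812 days from there, so JDN = 2444733.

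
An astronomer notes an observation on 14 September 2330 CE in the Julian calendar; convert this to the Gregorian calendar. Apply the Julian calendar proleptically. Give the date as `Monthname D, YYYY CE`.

For dates in this range the Gregorian date is 16 days ahead of the Julian.
14 September 2330 Julian + 16 days → 30 September 2330 Gregorian.

September 30, 2330 CE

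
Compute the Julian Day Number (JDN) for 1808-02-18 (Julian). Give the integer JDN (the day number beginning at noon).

In the Gregorian calendar the same day is 1 March 1808.
JDN 2451545 is 1 January 2000 CE (Gregorian); the target day is −70067 days from there, so JDN = 2381478.

2381478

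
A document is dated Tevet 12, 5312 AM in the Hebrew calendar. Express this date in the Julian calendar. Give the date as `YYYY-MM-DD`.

Julian Day Number of the source date = 2287904.
Converting JDN 2287904 to the Julian calendar gives 10 December 1551 CE.

1551-12-10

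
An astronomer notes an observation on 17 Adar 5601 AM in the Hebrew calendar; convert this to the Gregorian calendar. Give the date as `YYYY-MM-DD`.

1841-03-10

Both dates share Julian Day Number 2393540; in the Gregorian calendar that is 10 March 1841 CE.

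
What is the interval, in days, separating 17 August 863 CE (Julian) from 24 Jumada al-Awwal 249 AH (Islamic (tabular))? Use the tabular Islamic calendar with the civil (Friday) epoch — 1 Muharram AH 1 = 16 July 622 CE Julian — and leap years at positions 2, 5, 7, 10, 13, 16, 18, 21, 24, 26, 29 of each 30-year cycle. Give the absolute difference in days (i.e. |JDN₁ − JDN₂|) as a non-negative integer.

33

JDN of the first date = 2036497.
JDN of the second date = 2036464.
|2036464 − 2036497| = 33.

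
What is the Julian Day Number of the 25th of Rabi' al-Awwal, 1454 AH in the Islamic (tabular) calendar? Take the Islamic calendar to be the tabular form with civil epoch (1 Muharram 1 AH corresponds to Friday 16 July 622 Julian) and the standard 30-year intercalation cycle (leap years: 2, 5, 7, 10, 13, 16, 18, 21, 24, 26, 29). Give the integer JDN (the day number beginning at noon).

2463418

Equivalently 4 July 2032 (Gregorian).
JDN 2451545 is 1 January 2000 CE (Gregorian); the target day is +11873 days from there, so JDN = 2463418.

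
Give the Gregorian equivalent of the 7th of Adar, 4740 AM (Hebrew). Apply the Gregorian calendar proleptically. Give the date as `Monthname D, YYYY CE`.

Julian Day Number of the source date = 2079059.
Converting JDN 2079059 to the Gregorian calendar gives 2 March 980 CE.

March 2, 980 CE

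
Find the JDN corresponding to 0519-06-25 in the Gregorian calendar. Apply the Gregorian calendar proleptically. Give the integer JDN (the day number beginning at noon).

1910796

JDN 2400001 is 17 November 1858 CE (Gregorian), MJD 0; the target day is −489205 days from there, so JDN = 1910796.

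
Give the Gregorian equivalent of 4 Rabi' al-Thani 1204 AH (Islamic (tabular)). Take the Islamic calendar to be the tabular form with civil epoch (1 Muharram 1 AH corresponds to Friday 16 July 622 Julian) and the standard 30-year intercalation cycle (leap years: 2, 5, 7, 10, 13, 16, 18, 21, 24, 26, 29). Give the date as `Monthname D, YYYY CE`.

December 22, 1789 CE

Julian Day Number of the source date = 2374835.
Converting JDN 2374835 to the Gregorian calendar gives 22 December 1789 CE.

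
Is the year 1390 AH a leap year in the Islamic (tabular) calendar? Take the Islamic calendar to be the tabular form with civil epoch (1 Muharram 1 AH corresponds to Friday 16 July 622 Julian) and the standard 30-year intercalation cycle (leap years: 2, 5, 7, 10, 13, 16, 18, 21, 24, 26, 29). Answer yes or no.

yes

Year 1390 AH is year 10 of its 30-year cycle; leap positions are 2, 5, 7, 10, 13, 16, 18, 21, 24, 26, 29, so it is a leap year (355 days).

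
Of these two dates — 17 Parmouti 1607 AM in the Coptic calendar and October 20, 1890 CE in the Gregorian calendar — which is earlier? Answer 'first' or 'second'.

Converting both to JDN: 2411847 vs 2411661; the smaller is the second.

second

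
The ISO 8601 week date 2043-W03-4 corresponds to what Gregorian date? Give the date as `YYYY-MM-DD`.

ISO week 1 of 2043 is the week containing the first Thursday of 2043.
Week 3, day 4 (Thursday) lands on 2043-01-15.

2043-01-15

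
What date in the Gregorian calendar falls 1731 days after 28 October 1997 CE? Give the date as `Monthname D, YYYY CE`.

July 25, 2002 CE

JDN of 28 October 1997 CE = 2450750.
2450750 + 1731 = 2452481.
JDN 2452481 in the Gregorian calendar is July 25, 2002 CE.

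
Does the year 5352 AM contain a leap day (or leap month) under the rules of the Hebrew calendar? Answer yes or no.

Hebrew year 5352 is year 13 of its 19-year Metonic cycle; leap years are at positions 3, 6, 8, 11, 14, 17, 19, so it is a common year (12 months).

no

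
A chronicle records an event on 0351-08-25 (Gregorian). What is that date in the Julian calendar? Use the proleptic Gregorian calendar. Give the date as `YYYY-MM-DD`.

At this point the Julian calendar is 1 day behind the Gregorian.
25 August 351 Gregorian − 1 day → 24 August 351 Julian.

0351-08-24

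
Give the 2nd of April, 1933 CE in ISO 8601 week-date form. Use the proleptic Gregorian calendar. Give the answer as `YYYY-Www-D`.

The weekday is Sunday (ISO weekday 7).
That Sunday belongs to ISO week 13 of ISO year 1933.

1933-W13-7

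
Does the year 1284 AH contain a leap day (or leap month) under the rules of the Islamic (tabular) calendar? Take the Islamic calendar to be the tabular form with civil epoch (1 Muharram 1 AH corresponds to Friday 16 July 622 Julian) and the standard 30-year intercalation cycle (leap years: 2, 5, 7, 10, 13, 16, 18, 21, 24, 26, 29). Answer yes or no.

Year 1284 AH is year 24 of its 30-year cycle; leap positions are 2, 5, 7, 10, 13, 16, 18, 21, 24, 26, 29, so it is a leap year (355 days).

yes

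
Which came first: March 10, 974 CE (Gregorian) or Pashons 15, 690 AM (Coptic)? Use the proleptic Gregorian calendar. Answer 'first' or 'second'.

first

The two dates have Julian Day Numbers 2076875 and 2076941 respectively.
Since 2076875 < 2076941, the first date comes first.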